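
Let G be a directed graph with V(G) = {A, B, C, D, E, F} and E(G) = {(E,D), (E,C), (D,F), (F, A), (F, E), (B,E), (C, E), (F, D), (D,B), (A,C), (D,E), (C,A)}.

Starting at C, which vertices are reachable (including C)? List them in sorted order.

Start at C.
Its neighbours: A, E.
Then their neighbours: D.
Then next layer: B, F.
Every vertex is now reached.

A, B, C, D, E, F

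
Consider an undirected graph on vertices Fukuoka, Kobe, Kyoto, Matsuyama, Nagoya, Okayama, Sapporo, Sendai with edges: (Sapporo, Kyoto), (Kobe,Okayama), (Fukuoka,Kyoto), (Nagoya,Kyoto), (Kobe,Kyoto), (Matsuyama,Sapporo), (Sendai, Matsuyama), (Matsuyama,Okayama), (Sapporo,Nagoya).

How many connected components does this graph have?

From Fukuoka: component {Fukuoka, Kobe, Kyoto, Matsuyama, Nagoya, Okayama, Sapporo, Sendai}.
That's 1 component.

1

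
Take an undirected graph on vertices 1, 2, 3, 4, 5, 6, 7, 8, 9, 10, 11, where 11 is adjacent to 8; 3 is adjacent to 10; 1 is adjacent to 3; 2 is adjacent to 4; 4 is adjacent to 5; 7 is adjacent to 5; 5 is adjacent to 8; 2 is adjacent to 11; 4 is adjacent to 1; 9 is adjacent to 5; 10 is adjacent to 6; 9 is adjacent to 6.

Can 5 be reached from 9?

Explore from 9.
Distance 1: reach 5, 6.
Found 5.

Yes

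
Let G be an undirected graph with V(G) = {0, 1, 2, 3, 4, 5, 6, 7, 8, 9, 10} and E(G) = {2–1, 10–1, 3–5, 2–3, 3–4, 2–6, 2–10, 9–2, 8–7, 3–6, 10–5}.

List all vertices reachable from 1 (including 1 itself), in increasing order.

Start at 1.
Its neighbours: 2, 10.
Then their neighbours: 3, 5, 6, 9.
Then next layer: 4.
Nothing further is reachable.

1, 2, 3, 4, 5, 6, 9, 10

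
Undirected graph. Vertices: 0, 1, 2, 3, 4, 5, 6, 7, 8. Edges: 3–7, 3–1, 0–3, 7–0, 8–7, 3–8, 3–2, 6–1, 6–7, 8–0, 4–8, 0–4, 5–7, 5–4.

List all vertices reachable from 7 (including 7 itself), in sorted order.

Start at 7.
Its neighbours: 0, 3, 5, 6, 8.
Then their neighbours: 1, 2, 4.
Every vertex is now reached.

0, 1, 2, 3, 4, 5, 6, 7, 8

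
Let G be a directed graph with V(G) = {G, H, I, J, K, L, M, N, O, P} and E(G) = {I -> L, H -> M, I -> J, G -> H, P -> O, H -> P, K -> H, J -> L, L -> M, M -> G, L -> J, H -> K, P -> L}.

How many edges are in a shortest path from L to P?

Distance 0: L.
Distance 1: J, M.
Distance 2: G.
Distance 3: H.
Distance 4: K, P — contains P.

4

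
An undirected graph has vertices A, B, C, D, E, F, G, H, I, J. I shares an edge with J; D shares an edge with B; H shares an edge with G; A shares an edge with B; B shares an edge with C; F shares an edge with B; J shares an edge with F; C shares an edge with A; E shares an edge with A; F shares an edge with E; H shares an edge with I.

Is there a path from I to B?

Explore from I.
Distance 1: reach H, J.
Distance 2: reach F, G.
Distance 3: reach B, E.
Found B.

Yes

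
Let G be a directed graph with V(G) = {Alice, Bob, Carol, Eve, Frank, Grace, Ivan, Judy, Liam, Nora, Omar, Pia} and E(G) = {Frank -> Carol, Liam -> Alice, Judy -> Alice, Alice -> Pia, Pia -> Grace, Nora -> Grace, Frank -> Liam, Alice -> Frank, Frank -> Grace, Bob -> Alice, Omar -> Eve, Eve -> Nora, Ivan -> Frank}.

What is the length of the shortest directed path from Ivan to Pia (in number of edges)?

Distance 0: Ivan.
Distance 1: Frank.
Distance 2: Carol, Grace, Liam.
Distance 3: Alice.
Distance 4: Pia — contains Pia.

4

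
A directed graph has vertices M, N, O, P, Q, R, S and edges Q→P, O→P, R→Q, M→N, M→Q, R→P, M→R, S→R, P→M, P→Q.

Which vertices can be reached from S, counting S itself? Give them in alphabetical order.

M, N, P, Q, R, S

Start at S.
Its neighbours: R.
Then their neighbours: P, Q.
Then next layer: M.
Then next layer: N.
Nothing further is reachable.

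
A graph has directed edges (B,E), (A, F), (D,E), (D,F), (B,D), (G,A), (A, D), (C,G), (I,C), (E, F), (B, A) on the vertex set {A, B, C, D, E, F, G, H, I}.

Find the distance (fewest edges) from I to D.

Distance 0: I.
Distance 1: C.
Distance 2: G.
Distance 3: A.
Distance 4: D, F — contains D.

4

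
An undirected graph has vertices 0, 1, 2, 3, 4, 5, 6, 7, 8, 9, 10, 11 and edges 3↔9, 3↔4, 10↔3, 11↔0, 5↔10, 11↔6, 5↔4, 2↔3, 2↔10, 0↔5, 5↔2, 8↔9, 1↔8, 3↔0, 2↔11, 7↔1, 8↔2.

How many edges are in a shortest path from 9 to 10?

Distance 0: 9.
Distance 1: 3, 8.
Distance 2: 0, 1, 2, 4, 10 — contains 10.

2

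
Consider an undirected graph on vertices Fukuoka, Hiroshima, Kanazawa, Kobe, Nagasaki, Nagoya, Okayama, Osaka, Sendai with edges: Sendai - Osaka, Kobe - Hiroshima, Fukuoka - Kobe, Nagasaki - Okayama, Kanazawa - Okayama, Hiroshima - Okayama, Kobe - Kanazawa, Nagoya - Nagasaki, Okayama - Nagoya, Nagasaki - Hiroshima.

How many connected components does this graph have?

From Fukuoka: component {Fukuoka, Hiroshima, Kanazawa, Kobe, Nagasaki, Nagoya, Okayama}.
From Osaka: component {Osaka, Sendai}.
That's 2 components.

2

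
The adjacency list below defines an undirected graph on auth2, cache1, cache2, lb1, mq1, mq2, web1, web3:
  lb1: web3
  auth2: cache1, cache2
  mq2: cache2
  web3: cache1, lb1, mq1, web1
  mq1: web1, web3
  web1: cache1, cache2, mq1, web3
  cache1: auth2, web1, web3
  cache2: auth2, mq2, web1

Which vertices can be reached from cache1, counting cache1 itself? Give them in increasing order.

auth2, cache1, cache2, lb1, mq1, mq2, web1, web3

Start at cache1.
Its neighbours: auth2, web1, web3.
Then their neighbours: cache2, lb1, mq1.
Then next layer: mq2.
Every vertex is now reached.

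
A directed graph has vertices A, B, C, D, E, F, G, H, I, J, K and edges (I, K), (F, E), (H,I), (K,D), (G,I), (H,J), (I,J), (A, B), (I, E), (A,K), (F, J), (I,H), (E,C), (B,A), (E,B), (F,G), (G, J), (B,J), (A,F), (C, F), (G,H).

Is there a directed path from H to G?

Yes

Explore from H.
Distance 1: reach I, J.
Distance 2: reach E, K.
Distance 3: reach B, C, D.
Distance 4: reach A, F.
Distance 5: reach G.
Found G.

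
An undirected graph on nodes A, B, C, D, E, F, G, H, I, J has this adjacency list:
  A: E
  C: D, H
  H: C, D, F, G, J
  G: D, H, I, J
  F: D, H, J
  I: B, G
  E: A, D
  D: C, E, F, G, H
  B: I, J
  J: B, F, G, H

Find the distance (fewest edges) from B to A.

5

Distance 0: B.
Distance 1: I, J.
Distance 2: F, G, H.
Distance 3: C, D.
Distance 4: E.
Distance 5: A — contains A.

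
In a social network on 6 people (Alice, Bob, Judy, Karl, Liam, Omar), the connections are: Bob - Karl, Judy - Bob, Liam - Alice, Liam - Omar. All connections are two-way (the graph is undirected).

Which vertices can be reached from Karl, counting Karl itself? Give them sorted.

Start at Karl.
Its neighbours: Bob.
Then their neighbours: Judy.
Nothing further is reachable.

Bob, Judy, Karl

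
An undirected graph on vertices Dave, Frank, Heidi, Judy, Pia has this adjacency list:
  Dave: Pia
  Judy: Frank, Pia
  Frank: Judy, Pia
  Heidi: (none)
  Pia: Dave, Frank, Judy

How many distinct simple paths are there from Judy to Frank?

2

Judy–Frank
Judy–Pia–Frank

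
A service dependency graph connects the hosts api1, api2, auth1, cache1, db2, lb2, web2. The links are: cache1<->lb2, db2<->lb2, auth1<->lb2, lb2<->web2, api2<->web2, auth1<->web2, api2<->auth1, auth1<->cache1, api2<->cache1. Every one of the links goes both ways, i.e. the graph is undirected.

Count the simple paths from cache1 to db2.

cache1–api2–auth1–lb2–db2
cache1–api2–auth1–web2–lb2–db2
cache1–api2–web2–auth1–lb2–db2
cache1–api2–web2–lb2–db2
cache1–auth1–api2–web2–lb2–db2
cache1–auth1–lb2–db2
cache1–auth1–web2–lb2–db2
cache1–lb2–db2

8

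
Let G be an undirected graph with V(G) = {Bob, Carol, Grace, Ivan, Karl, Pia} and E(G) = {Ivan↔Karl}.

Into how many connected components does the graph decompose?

5

From Bob: component {Bob}.
From Carol: component {Carol}.
From Grace: component {Grace}.
From Ivan: component {Ivan, Karl}.
From Pia: component {Pia}.
That's 5 components.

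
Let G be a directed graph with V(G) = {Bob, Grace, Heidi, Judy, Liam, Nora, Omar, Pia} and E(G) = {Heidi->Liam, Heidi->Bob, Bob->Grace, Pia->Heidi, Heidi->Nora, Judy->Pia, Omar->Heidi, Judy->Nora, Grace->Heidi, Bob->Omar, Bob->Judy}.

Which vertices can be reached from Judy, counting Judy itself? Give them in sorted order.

Bob, Grace, Heidi, Judy, Liam, Nora, Omar, Pia

Start at Judy.
Its neighbours: Nora, Pia.
Then their neighbours: Heidi.
Then next layer: Bob, Liam.
Then next layer: Grace, Omar.
Every vertex is now reached.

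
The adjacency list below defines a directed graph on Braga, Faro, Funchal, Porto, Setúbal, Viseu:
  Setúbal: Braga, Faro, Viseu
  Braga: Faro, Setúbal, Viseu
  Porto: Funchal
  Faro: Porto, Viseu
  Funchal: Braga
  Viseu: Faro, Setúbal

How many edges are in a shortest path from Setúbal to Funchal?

3

Distance 0: Setúbal.
Distance 1: Braga, Faro, Viseu.
Distance 2: Porto.
Distance 3: Funchal — contains Funchal.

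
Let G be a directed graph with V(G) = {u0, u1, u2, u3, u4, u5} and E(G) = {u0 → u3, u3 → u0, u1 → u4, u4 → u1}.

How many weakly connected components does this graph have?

4

From u0: component {u0, u3}.
From u1: component {u1, u4}.
From u2: component {u2}.
From u5: component {u5}.
That's 4 components.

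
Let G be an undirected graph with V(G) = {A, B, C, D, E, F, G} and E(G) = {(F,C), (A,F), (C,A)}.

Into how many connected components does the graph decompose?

From A: component {A, C, F}.
From B: component {B}.
From D: component {D}.
From E: component {E}.
From G: component {G}.
That's 5 components.

5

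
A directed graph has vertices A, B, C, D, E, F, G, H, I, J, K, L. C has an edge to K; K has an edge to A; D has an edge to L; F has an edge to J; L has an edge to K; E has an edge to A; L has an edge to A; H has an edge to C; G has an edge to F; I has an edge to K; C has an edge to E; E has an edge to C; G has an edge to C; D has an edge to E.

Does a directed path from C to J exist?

Explore from C.
Distance 1: reach E, K.
Distance 2: reach A.
The search from C is exhausted; no directed path reaches J.

No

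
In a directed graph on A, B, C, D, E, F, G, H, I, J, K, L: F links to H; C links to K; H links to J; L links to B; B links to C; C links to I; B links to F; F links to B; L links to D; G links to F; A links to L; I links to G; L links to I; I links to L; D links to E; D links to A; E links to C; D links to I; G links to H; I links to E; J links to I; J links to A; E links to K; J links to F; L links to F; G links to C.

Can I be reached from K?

No

K has no outgoing edges, so nothing is reachable from it.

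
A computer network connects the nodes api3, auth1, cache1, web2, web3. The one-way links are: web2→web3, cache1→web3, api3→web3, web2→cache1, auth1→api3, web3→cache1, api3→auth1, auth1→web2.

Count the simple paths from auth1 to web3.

auth1→api3→web3
auth1→web2→cache1→web3
auth1→web2→web3

3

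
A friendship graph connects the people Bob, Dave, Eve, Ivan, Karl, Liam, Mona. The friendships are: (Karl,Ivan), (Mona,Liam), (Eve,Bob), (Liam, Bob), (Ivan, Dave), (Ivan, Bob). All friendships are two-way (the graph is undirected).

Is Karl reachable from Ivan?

Explore from Ivan.
Distance 1: reach Bob, Dave, Karl.
Found Karl.

Yes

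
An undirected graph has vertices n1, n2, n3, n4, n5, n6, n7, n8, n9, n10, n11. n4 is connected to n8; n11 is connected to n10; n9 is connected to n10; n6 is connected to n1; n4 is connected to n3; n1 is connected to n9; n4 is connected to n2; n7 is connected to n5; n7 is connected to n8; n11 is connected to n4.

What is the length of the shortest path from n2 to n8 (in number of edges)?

2

Distance 0: n2.
Distance 1: n4.
Distance 2: n3, n8, n11 — contains n8.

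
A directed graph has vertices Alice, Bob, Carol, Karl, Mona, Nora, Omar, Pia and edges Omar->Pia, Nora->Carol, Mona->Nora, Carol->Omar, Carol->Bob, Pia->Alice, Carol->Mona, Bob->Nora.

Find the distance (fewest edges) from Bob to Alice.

Distance 0: Bob.
Distance 1: Nora.
Distance 2: Carol.
Distance 3: Mona, Omar.
Distance 4: Pia.
Distance 5: Alice — contains Alice.

5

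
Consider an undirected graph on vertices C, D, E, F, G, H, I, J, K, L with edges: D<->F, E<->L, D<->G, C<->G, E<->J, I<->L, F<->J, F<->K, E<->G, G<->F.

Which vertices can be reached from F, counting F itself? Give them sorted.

C, D, E, F, G, I, J, K, L

Start at F.
Its neighbours: D, G, J, K.
Then their neighbours: C, E.
Then next layer: L.
Then next layer: I.
Nothing further is reachable.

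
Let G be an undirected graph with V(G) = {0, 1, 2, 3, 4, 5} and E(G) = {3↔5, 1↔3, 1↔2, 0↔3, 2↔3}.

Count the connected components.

From 0: component {0, 1, 2, 3, 5}.
From 4: component {4}.
That's 2 components.

2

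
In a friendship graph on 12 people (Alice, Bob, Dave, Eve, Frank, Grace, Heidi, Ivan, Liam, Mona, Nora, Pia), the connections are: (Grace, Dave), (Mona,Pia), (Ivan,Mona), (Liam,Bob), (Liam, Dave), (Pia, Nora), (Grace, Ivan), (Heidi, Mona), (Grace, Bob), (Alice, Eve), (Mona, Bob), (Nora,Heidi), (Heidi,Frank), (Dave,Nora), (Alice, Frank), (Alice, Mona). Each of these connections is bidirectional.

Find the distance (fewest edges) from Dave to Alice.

4

Distance 0: Dave.
Distance 1: Grace, Liam, Nora.
Distance 2: Bob, Heidi, Ivan, Pia.
Distance 3: Frank, Mona.
Distance 4: Alice — contains Alice.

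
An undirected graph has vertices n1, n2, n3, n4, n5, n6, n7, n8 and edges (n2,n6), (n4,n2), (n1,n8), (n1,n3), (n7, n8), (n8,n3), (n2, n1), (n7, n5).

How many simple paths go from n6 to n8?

2

n6–n2–n1–n3–n8
n6–n2–n1–n8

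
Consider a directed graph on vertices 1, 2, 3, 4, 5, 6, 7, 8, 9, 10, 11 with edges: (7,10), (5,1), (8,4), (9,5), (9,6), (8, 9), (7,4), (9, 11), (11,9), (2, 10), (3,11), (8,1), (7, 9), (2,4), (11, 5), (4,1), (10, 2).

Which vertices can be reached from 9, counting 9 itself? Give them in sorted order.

1, 5, 6, 9, 11

Start at 9.
Its neighbours: 5, 6, 11.
Then their neighbours: 1.
Nothing further is reachable.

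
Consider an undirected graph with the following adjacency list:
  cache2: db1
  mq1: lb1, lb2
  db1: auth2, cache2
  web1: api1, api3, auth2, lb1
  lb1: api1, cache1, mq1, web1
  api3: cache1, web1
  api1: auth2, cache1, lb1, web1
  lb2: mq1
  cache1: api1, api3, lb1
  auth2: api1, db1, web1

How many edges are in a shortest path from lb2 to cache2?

6

Distance 0: lb2.
Distance 1: mq1.
Distance 2: lb1.
Distance 3: api1, cache1, web1.
Distance 4: api3, auth2.
Distance 5: db1.
Distance 6: cache2 — contains cache2.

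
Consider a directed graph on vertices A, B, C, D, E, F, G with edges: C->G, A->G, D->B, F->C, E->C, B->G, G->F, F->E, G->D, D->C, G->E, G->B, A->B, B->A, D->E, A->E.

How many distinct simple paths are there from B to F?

3

B→A→E→C→G→F
B→A→G→F
B→G→F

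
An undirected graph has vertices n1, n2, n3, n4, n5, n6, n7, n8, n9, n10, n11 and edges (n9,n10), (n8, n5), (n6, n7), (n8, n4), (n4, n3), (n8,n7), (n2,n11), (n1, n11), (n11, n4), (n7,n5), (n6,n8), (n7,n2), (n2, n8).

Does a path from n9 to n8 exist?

No

Explore from n9.
Distance 1: reach n10.
The search is exhausted without reaching n8; it lies in a different component.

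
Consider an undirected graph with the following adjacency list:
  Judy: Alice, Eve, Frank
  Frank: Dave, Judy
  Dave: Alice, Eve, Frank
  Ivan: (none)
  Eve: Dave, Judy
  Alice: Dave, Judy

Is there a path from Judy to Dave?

Yes

Explore from Judy.
Distance 1: reach Alice, Eve, Frank.
Distance 2: reach Dave.
Found Dave.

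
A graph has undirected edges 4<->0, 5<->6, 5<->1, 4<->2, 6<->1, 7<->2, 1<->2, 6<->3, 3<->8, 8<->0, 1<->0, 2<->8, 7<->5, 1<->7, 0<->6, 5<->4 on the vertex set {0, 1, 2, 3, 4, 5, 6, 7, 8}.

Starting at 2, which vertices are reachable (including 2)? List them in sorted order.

0, 1, 2, 3, 4, 5, 6, 7, 8

Start at 2.
Its neighbours: 1, 4, 7, 8.
Then their neighbours: 0, 3, 5, 6.
Every vertex is now reached.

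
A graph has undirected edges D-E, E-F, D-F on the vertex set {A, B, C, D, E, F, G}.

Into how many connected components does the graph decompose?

From A: component {A}.
From B: component {B}.
From C: component {C}.
From D: component {D, E, F}.
From G: component {G}.
That's 5 components.

5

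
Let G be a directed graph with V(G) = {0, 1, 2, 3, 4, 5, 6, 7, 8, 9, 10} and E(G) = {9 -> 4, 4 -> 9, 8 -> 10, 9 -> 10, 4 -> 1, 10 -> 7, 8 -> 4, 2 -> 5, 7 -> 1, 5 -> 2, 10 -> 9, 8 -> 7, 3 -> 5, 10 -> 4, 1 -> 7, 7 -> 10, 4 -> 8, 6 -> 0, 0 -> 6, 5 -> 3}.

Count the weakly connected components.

From 0: component {0, 6}.
From 1: component {1, 4, 7, 8, 9, 10}.
From 2: component {2, 3, 5}.
That's 3 components.

3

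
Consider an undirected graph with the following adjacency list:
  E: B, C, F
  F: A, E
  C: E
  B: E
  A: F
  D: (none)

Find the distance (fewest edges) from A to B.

Distance 0: A.
Distance 1: F.
Distance 2: E.
Distance 3: B, C — contains B.

3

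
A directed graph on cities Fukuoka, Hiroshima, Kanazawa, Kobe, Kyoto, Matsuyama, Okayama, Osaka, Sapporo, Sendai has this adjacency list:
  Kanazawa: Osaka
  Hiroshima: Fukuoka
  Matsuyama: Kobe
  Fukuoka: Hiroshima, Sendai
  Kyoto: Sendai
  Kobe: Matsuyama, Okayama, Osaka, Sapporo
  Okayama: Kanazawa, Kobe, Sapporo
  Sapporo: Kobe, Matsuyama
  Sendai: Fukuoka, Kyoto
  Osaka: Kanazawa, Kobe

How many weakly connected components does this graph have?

2

From Fukuoka: component {Fukuoka, Hiroshima, Kyoto, Sendai}.
From Kanazawa: component {Kanazawa, Kobe, Matsuyama, Okayama, Osaka, Sapporo}.
That's 2 components.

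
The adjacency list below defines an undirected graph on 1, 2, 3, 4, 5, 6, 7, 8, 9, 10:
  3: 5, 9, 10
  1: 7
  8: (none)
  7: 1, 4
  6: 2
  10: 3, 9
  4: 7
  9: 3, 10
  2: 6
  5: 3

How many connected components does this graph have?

4

From 1: component {1, 4, 7}.
From 2: component {2, 6}.
From 3: component {3, 5, 9, 10}.
From 8: component {8}.
That's 4 components.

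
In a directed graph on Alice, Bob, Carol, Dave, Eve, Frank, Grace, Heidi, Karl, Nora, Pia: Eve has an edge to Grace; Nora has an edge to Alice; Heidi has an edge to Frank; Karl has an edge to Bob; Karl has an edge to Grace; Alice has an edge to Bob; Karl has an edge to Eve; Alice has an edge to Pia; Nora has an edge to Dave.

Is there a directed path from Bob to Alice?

Bob has no outgoing edges, so nothing is reachable from it.

No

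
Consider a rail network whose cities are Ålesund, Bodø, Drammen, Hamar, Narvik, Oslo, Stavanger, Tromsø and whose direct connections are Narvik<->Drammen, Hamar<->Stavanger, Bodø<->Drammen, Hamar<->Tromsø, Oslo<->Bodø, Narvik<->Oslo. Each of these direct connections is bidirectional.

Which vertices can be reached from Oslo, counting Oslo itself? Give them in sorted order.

Start at Oslo.
Its neighbours: Bodø, Narvik.
Then their neighbours: Drammen.
Nothing further is reachable.

Bodø, Drammen, Narvik, Oslo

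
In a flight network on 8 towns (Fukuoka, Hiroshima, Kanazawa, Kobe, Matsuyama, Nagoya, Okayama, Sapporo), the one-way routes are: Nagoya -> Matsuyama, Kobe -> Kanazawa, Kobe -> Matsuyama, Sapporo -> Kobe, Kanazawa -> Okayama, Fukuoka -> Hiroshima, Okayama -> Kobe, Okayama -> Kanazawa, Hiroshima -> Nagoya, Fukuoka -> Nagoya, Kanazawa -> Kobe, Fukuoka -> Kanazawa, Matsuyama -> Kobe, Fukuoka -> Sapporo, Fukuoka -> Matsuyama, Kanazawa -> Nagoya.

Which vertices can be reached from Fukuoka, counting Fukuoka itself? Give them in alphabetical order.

Start at Fukuoka.
Its neighbours: Hiroshima, Kanazawa, Matsuyama, Nagoya, Sapporo.
Then their neighbours: Kobe, Okayama.
Every vertex is now reached.

Fukuoka, Hiroshima, Kanazawa, Kobe, Matsuyama, Nagoya, Okayama, Sapporo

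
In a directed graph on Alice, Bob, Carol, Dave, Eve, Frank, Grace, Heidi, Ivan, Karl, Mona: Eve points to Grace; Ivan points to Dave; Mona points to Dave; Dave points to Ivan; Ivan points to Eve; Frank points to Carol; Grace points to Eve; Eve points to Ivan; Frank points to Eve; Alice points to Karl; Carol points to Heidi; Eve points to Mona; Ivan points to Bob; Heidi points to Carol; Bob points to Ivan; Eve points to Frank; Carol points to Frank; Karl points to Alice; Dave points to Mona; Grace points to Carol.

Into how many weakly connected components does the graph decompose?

From Alice: component {Alice, Karl}.
From Bob: component {Bob, Carol, Dave, Eve, Frank, Grace, Heidi, Ivan, Mona}.
That's 2 components.

2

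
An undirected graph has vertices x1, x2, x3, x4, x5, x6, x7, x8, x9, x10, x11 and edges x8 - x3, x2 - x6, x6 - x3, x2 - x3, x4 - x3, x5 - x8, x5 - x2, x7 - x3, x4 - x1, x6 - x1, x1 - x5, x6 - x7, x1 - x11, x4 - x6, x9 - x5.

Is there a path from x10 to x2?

No

x10 has no edges, so nothing is reachable from it.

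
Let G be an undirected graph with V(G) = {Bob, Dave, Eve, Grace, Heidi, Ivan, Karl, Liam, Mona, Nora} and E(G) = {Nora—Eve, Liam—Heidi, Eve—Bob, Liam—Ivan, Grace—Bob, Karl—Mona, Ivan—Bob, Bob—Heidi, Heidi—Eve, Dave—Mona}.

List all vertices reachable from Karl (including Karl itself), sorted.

Start at Karl.
Its neighbours: Mona.
Then their neighbours: Dave.
Nothing further is reachable.

Dave, Karl, Mona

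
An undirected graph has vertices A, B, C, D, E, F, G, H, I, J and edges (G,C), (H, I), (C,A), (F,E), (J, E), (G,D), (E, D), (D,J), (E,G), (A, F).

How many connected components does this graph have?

From A: component {A, C, D, E, F, G, J}.
From B: component {B}.
From H: component {H, I}.
That's 3 components.

3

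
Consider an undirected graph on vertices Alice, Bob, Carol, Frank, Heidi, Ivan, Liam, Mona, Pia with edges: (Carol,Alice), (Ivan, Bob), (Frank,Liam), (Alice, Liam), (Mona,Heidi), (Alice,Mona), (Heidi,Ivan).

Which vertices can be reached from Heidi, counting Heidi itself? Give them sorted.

Start at Heidi.
Its neighbours: Ivan, Mona.
Then their neighbours: Alice, Bob.
Then next layer: Carol, Liam.
Then next layer: Frank.
Nothing further is reachable.

Alice, Bob, Carol, Frank, Heidi, Ivan, Liam, Mona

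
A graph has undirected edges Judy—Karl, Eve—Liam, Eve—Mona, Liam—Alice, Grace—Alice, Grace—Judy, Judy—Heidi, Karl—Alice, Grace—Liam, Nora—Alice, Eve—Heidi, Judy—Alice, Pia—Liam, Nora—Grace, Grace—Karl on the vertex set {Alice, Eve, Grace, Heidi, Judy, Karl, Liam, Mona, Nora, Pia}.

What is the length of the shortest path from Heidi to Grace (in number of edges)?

Distance 0: Heidi.
Distance 1: Eve, Judy.
Distance 2: Alice, Grace, Karl, Liam, Mona — contains Grace.

2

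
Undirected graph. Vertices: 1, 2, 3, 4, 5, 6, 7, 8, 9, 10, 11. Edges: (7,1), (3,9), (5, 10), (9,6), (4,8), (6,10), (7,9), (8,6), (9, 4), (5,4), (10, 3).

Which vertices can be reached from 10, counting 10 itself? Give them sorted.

1, 3, 4, 5, 6, 7, 8, 9, 10

Start at 10.
Its neighbours: 3, 5, 6.
Then their neighbours: 4, 8, 9.
Then next layer: 7.
Then next layer: 1.
Nothing further is reachable.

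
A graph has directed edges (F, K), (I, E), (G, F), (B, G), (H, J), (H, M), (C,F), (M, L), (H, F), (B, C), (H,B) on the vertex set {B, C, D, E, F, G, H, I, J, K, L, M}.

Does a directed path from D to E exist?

D has no outgoing edges, so nothing is reachable from it.

No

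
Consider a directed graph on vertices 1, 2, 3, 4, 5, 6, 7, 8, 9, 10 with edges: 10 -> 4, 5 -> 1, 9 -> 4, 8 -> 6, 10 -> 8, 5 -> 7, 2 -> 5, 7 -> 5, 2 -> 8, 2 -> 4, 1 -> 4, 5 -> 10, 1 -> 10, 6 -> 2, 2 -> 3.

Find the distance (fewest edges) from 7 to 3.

6

Distance 0: 7.
Distance 1: 5.
Distance 2: 1, 10.
Distance 3: 4, 8.
Distance 4: 6.
Distance 5: 2.
Distance 6: 3 — contains 3.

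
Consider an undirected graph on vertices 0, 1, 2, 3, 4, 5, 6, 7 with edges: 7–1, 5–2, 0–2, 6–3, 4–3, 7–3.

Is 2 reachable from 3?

No

Explore from 3.
Distance 1: reach 4, 6, 7.
Distance 2: reach 1.
The search is exhausted without reaching 2; it lies in a different component.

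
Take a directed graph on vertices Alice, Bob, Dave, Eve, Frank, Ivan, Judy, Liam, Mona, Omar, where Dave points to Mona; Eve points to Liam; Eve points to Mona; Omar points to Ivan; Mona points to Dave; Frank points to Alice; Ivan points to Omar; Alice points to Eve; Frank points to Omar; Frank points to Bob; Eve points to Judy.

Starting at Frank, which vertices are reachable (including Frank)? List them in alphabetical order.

Alice, Bob, Dave, Eve, Frank, Ivan, Judy, Liam, Mona, Omar

Start at Frank.
Its neighbours: Alice, Bob, Omar.
Then their neighbours: Eve, Ivan.
Then next layer: Judy, Liam, Mona.
Then next layer: Dave.
Every vertex is now reached.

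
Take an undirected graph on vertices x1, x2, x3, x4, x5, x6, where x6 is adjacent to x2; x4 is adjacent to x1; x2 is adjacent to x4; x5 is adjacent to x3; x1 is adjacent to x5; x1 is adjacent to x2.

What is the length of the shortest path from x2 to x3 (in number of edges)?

3

Distance 0: x2.
Distance 1: x1, x4, x6.
Distance 2: x5.
Distance 3: x3 — contains x3.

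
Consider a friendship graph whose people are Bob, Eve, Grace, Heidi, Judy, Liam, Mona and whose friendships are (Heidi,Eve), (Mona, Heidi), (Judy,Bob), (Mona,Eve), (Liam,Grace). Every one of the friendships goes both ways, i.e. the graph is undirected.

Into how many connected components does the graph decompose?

From Bob: component {Bob, Judy}.
From Eve: component {Eve, Heidi, Mona}.
From Grace: component {Grace, Liam}.
That's 3 components.

3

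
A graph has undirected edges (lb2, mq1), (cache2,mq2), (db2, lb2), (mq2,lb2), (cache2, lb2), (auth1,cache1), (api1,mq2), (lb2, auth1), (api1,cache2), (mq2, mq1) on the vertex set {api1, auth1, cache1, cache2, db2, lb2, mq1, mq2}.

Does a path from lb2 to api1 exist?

Yes

Explore from lb2.
Distance 1: reach auth1, cache2, db2, mq1, mq2.
Distance 2: reach api1, cache1.
Found api1.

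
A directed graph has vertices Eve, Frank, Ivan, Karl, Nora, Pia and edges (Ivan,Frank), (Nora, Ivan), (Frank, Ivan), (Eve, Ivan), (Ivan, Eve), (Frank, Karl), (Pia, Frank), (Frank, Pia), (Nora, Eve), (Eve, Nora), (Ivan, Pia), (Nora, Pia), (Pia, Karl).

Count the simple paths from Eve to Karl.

Eve→Ivan→Frank→Karl
Eve→Ivan→Frank→Pia→Karl
Eve→Ivan→Pia→Frank→Karl
Eve→Ivan→Pia→Karl
Eve→Nora→Ivan→Frank→Karl
Eve→Nora→Ivan→Frank→Pia→Karl
Eve→Nora→Ivan→Pia→Frank→Karl
Eve→Nora→Ivan→Pia→Karl
Eve→Nora→Pia→Frank→Karl
Eve→Nora→Pia→Karl

10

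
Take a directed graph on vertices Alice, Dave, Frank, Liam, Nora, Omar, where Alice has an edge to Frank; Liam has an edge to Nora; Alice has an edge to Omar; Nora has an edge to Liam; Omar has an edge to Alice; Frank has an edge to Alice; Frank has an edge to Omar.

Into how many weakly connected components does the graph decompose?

From Alice: component {Alice, Frank, Omar}.
From Dave: component {Dave}.
From Liam: component {Liam, Nora}.
That's 3 components.

3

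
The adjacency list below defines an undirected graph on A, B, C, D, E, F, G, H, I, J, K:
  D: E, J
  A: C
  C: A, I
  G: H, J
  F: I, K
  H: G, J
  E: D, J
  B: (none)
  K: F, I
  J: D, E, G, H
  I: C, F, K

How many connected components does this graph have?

3

From A: component {A, C, F, I, K}.
From B: component {B}.
From D: component {D, E, G, H, J}.
That's 3 components.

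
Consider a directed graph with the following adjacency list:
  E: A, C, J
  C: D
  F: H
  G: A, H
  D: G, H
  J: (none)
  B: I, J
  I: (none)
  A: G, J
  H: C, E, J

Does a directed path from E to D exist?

Explore from E.
Distance 1: reach A, C, J.
Distance 2: reach D, G.
Found D.

Yes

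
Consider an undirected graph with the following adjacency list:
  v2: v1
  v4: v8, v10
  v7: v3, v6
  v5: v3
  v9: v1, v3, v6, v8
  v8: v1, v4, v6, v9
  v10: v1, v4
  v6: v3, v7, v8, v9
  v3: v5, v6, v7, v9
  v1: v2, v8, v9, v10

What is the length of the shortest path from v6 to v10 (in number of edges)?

3

Distance 0: v6.
Distance 1: v3, v7, v8, v9.
Distance 2: v1, v4, v5.
Distance 3: v2, v10 — contains v10.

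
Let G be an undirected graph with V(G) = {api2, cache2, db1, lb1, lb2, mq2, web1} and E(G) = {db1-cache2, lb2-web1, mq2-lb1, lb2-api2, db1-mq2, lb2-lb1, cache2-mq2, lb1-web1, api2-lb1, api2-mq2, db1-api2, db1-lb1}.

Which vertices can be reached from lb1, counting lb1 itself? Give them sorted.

api2, cache2, db1, lb1, lb2, mq2, web1

Start at lb1.
Its neighbours: api2, db1, lb2, mq2, web1.
Then their neighbours: cache2.
Every vertex is now reached.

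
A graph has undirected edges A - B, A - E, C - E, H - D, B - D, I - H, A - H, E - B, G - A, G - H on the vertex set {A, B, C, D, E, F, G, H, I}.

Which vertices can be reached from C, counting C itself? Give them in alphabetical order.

Start at C.
Its neighbours: E.
Then their neighbours: A, B.
Then next layer: D, G, H.
Then next layer: I.
Nothing further is reachable.

A, B, C, D, E, G, H, I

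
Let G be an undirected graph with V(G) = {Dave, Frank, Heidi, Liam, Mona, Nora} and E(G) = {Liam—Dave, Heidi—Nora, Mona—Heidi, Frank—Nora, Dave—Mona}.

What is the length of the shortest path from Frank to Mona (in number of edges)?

3

Distance 0: Frank.
Distance 1: Nora.
Distance 2: Heidi.
Distance 3: Mona — contains Mona.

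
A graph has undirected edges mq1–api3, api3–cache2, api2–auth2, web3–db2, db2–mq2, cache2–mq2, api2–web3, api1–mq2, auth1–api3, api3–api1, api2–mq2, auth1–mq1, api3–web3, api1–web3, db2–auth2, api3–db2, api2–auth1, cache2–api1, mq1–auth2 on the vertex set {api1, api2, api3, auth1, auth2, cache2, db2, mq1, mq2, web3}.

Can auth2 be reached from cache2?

Explore from cache2.
Distance 1: reach api1, api3, mq2.
Distance 2: reach api2, auth1, db2, mq1, web3.
Distance 3: reach auth2.
Found auth2.

Yes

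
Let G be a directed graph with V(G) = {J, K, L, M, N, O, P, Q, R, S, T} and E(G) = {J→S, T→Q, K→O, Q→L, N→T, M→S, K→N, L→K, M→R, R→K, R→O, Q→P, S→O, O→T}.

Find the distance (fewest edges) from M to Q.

Distance 0: M.
Distance 1: R, S.
Distance 2: K, O.
Distance 3: N, T.
Distance 4: Q — contains Q.

4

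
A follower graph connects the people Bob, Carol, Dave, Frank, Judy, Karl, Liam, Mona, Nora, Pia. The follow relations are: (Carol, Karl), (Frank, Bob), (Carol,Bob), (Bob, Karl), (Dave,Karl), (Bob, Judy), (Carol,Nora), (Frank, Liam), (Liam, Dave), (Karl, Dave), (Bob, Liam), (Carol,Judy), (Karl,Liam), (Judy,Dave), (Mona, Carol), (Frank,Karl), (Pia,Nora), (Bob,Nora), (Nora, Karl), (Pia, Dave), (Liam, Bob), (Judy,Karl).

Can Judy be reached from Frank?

Explore from Frank.
Distance 1: reach Bob, Karl, Liam.
Distance 2: reach Dave, Judy, Nora.
Found Judy.

Yes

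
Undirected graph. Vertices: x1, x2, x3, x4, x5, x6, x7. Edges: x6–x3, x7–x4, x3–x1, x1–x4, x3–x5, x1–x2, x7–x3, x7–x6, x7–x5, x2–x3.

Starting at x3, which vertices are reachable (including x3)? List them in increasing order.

Start at x3.
Its neighbours: x1, x2, x5, x6, x7.
Then their neighbours: x4.
Every vertex is now reached.

x1, x2, x3, x4, x5, x6, x7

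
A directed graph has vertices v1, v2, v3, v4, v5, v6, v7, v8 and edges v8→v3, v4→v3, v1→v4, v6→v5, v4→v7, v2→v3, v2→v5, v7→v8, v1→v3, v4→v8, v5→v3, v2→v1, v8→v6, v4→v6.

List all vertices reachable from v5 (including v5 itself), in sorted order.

Start at v5.
Its neighbours: v3.
Nothing further is reachable.

v3, v5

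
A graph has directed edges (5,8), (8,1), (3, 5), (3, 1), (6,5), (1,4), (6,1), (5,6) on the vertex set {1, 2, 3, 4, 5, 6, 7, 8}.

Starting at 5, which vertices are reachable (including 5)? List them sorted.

1, 4, 5, 6, 8

Start at 5.
Its neighbours: 6, 8.
Then their neighbours: 1.
Then next layer: 4.
Nothing further is reachable.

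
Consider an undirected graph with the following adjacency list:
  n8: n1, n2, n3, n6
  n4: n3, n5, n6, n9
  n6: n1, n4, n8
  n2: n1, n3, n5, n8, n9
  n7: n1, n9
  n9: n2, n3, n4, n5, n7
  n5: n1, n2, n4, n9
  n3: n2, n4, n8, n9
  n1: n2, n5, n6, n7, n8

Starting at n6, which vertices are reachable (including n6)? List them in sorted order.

n1, n2, n3, n4, n5, n6, n7, n8, n9

Start at n6.
Its neighbours: n1, n4, n8.
Then their neighbours: n2, n3, n5, n7, n9.
Every vertex is now reached.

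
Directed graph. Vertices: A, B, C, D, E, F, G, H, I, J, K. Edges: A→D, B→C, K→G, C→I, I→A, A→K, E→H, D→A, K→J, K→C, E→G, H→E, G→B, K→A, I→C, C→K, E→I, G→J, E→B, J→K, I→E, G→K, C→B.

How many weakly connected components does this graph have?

From A: component {A, B, C, D, E, G, H, I, J, K}.
From F: component {F}.
That's 2 components.

2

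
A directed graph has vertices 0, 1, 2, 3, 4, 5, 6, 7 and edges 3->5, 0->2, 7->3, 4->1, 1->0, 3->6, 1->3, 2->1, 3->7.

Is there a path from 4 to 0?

Explore from 4.
Distance 1: reach 1.
Distance 2: reach 0, 3.
Found 0.

Yes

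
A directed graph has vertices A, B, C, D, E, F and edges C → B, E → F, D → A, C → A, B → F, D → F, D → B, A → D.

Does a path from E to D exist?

Explore from E.
Distance 1: reach F.
The search from E is exhausted; no directed path reaches D.

No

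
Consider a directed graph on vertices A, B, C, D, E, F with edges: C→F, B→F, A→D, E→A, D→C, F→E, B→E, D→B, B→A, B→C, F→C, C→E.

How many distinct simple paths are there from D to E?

7

D→B→C→E
D→B→C→F→E
D→B→E
D→B→F→C→E
D→B→F→E
D→C→E
D→C→F→E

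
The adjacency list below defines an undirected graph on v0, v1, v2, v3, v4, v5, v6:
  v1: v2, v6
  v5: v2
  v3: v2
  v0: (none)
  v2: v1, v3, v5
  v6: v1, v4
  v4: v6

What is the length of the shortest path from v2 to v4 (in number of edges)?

Distance 0: v2.
Distance 1: v1, v3, v5.
Distance 2: v6.
Distance 3: v4 — contains v4.

3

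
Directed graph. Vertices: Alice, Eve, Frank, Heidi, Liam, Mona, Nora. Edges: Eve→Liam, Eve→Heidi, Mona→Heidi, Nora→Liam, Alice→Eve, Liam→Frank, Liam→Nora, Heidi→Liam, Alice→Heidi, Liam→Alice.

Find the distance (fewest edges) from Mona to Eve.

4

Distance 0: Mona.
Distance 1: Heidi.
Distance 2: Liam.
Distance 3: Alice, Frank, Nora.
Distance 4: Eve — contains Eve.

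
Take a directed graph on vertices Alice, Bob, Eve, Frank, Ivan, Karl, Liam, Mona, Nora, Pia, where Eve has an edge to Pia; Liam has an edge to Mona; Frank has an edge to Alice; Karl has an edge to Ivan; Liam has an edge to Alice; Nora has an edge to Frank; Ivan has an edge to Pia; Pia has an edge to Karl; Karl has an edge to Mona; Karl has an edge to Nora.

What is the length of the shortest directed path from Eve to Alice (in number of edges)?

5

Distance 0: Eve.
Distance 1: Pia.
Distance 2: Karl.
Distance 3: Ivan, Mona, Nora.
Distance 4: Frank.
Distance 5: Alice — contains Alice.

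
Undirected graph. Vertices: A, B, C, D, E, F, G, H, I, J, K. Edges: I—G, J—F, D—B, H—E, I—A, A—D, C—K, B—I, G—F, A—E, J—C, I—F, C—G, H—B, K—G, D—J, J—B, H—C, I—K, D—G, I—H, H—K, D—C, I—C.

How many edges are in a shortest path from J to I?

Distance 0: J.
Distance 1: B, C, D, F.
Distance 2: A, G, H, I, K — contains I.

2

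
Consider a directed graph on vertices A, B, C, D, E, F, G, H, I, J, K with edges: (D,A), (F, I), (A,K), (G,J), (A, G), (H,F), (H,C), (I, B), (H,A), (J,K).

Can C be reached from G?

Explore from G.
Distance 1: reach J.
Distance 2: reach K.
The search from G is exhausted; no directed path reaches C.

No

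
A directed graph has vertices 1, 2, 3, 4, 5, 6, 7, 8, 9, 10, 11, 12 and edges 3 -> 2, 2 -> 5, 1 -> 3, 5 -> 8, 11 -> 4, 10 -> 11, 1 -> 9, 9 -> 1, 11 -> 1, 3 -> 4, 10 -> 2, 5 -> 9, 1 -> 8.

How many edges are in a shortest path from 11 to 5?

Distance 0: 11.
Distance 1: 1, 4.
Distance 2: 3, 8, 9.
Distance 3: 2.
Distance 4: 5 — contains 5.

4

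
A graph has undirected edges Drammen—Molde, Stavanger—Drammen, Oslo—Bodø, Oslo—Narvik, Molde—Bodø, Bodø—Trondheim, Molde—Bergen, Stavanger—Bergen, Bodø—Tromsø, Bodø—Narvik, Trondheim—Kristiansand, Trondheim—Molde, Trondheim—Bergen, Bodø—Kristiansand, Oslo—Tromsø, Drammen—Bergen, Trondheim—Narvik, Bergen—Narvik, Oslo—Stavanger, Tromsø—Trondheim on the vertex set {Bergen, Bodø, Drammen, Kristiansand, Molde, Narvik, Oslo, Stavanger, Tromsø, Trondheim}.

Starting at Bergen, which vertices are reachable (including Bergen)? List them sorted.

Bergen, Bodø, Drammen, Kristiansand, Molde, Narvik, Oslo, Stavanger, Tromsø, Trondheim

Start at Bergen.
Its neighbours: Drammen, Molde, Narvik, Stavanger, Trondheim.
Then their neighbours: Bodø, Kristiansand, Oslo, Tromsø.
Every vertex is now reached.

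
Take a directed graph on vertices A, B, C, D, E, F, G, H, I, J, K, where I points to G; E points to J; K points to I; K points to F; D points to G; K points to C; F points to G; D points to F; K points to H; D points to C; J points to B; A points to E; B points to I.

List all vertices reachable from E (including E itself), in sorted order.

Start at E.
Its neighbours: J.
Then their neighbours: B.
Then next layer: I.
Then next layer: G.
Nothing further is reachable.

B, E, G, I, J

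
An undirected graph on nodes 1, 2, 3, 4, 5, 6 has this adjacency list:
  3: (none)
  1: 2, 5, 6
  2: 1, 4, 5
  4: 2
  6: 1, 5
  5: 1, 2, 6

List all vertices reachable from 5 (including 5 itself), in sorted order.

Start at 5.
Its neighbours: 1, 2, 6.
Then their neighbours: 4.
Nothing further is reachable.

1, 2, 4, 5, 6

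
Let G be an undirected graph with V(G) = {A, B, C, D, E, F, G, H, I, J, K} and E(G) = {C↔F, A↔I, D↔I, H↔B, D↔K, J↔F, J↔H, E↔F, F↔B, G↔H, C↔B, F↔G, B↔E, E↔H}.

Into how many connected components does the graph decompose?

From A: component {A, D, I, K}.
From B: component {B, C, E, F, G, H, J}.
That's 2 components.

2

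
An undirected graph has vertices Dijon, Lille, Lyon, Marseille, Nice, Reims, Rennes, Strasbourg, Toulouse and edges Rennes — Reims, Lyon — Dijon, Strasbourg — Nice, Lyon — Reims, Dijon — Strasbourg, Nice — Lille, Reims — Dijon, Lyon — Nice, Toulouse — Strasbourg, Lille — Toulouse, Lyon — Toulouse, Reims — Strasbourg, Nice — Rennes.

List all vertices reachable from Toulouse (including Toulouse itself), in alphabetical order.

Dijon, Lille, Lyon, Nice, Reims, Rennes, Strasbourg, Toulouse

Start at Toulouse.
Its neighbours: Lille, Lyon, Strasbourg.
Then their neighbours: Dijon, Nice, Reims.
Then next layer: Rennes.
Nothing further is reachable.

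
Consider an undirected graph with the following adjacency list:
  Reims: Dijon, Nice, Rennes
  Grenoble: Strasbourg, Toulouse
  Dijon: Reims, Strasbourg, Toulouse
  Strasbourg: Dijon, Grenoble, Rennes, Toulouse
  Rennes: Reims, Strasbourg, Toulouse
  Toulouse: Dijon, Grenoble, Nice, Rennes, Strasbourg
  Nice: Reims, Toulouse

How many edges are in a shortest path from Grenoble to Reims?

Distance 0: Grenoble.
Distance 1: Strasbourg, Toulouse.
Distance 2: Dijon, Nice, Rennes.
Distance 3: Reims — contains Reims.

3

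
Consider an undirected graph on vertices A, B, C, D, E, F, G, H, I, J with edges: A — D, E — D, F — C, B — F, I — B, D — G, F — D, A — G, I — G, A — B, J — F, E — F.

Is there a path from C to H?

Explore from C.
Distance 1: reach F.
Distance 2: reach B, D, E, J.
Distance 3: reach A, G, I.
The search is exhausted without reaching H; it lies in a different component.

No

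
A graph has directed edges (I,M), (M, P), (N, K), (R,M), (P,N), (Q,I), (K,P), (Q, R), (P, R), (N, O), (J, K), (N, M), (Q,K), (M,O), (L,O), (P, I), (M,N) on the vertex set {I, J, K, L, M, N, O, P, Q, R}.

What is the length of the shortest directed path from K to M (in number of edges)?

Distance 0: K.
Distance 1: P.
Distance 2: I, N, R.
Distance 3: M, O — contains M.

3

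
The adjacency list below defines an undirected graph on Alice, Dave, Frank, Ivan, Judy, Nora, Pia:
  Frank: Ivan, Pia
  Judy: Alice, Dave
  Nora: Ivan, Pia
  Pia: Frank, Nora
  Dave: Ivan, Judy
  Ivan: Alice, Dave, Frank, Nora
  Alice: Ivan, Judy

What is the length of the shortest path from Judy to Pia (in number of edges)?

4

Distance 0: Judy.
Distance 1: Alice, Dave.
Distance 2: Ivan.
Distance 3: Frank, Nora.
Distance 4: Pia — contains Pia.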